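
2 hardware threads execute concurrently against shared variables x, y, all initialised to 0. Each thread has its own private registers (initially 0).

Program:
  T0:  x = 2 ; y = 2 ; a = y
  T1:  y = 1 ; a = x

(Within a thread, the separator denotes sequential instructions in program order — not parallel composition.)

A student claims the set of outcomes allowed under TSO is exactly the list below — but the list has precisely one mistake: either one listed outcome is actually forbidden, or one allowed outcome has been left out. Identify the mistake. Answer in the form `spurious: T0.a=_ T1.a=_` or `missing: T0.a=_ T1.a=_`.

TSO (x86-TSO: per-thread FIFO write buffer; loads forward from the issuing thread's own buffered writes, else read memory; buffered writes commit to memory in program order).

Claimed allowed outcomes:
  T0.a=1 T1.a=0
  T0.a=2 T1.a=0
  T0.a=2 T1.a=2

outcome vector order: (T0.a,T1.a)
TSO (4): <1 0> <1 2> <2 0> <2 2>
TSO∖claimed = {<1 2>}

missing: T0.a=1 T1.a=2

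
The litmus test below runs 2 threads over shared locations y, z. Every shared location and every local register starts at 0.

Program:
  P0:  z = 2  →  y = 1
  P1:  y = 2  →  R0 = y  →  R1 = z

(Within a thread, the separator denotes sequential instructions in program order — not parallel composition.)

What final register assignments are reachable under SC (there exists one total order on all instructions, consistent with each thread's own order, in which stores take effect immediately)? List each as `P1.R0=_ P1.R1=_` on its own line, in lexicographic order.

outcome vector order: (P1.R0,P1.R1)
|SC outcomes| = 3

P1.R0=1 P1.R1=2
P1.R0=2 P1.R1=0
P1.R0=2 P1.R1=2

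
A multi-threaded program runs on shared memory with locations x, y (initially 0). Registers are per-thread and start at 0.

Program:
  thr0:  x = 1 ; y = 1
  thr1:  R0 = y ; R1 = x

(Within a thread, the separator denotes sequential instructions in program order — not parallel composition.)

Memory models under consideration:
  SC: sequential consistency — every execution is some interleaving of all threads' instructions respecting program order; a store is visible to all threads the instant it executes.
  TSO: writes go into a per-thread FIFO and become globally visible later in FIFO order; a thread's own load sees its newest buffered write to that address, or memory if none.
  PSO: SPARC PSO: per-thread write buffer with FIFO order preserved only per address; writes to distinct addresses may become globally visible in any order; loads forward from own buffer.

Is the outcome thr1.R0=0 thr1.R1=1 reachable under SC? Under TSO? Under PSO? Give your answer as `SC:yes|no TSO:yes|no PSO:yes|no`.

SC:yes TSO:yes PSO:yes

outcome vector order: (thr1.R0,thr1.R1)
SC: 3 outcomes — {00; 01; 11}
TSO: 3 outcomes — {00; 01; 11}
PSO: 4 outcomes — {00; 01; 10; 11}
target 01 ∈ {SC,TSO,PSO}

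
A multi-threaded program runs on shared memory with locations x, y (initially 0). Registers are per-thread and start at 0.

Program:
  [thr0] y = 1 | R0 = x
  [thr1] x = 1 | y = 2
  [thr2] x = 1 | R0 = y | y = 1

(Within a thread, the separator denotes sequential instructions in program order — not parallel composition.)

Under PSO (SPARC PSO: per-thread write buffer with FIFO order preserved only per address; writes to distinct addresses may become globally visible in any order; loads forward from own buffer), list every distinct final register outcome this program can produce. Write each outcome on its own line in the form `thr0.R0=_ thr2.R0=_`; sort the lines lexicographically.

thr0.R0=0 thr2.R0=0
thr0.R0=0 thr2.R0=1
thr0.R0=0 thr2.R0=2
thr0.R0=1 thr2.R0=0
thr0.R0=1 thr2.R0=1
thr0.R0=1 thr2.R0=2

outcome vector order: (thr0.R0,thr2.R0)
|PSO outcomes| = 6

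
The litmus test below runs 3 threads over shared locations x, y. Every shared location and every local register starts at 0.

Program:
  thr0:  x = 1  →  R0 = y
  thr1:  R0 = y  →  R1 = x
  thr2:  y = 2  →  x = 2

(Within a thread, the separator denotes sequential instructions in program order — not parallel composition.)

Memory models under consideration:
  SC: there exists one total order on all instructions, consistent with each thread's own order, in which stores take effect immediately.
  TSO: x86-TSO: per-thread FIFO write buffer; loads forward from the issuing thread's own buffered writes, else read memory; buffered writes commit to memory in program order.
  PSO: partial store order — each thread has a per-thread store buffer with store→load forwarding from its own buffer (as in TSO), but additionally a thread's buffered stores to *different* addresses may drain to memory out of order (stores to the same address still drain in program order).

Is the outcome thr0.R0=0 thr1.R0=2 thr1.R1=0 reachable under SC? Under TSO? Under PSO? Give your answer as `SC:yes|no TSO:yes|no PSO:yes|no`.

SC:no TSO:yes PSO:yes

outcome vector order: (thr0.R0,thr1.R0,thr1.R1)
under SC → (0,0,0), (0,0,1), (0,0,2), (0,2,1), (0,2,2), (2,0,0), (2,0,1), (2,0,2), (2,2,0), (2,2,1), (2,2,2)
under TSO → (0,0,0), (0,0,1), (0,0,2), (0,2,0), (0,2,1), (0,2,2), (2,0,0), (2,0,1), (2,0,2), (2,2,0), (2,2,1), (2,2,2)
under PSO → (0,0,0), (0,0,1), (0,0,2), (0,2,0), (0,2,1), (0,2,2), (2,0,0), (2,0,1), (2,0,2), (2,2,0), (2,2,1), (2,2,2)
target (0,2,0) ∈ {TSO,PSO}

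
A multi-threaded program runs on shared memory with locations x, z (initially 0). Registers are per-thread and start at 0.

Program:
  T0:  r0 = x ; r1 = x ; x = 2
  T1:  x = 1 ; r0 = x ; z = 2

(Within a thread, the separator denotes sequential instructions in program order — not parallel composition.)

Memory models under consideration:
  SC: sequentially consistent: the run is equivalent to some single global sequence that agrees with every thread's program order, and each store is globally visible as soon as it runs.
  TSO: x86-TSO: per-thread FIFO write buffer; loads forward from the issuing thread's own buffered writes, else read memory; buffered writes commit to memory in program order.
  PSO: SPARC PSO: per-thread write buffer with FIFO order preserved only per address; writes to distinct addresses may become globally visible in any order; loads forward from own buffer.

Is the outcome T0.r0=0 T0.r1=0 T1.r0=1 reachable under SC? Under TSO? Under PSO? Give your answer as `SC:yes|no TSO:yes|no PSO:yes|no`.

SC:yes TSO:yes PSO:yes

outcome vector order: (T0.r0,T0.r1,T1.r0)
SC (6): (0,0,1) (0,0,2) (0,1,1) (0,1,2) (1,1,1) (1,1,2)
TSO (6): (0,0,1) (0,0,2) (0,1,1) (0,1,2) (1,1,1) (1,1,2)
PSO (6): (0,0,1) (0,0,2) (0,1,1) (0,1,2) (1,1,1) (1,1,2)
target (0,0,1) ∈ {SC,TSO,PSO}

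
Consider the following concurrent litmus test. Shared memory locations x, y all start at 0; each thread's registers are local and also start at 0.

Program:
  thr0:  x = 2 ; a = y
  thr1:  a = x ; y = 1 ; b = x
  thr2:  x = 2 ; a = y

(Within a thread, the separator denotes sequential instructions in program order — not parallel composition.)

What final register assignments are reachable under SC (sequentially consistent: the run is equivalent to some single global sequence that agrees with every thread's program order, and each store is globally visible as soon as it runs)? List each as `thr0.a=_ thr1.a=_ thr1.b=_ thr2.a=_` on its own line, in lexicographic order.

thr0.a=0 thr1.a=0 thr1.b=2 thr2.a=0
thr0.a=0 thr1.a=0 thr1.b=2 thr2.a=1
thr0.a=0 thr1.a=2 thr1.b=2 thr2.a=0
thr0.a=0 thr1.a=2 thr1.b=2 thr2.a=1
thr0.a=1 thr1.a=0 thr1.b=0 thr2.a=1
thr0.a=1 thr1.a=0 thr1.b=2 thr2.a=0
thr0.a=1 thr1.a=0 thr1.b=2 thr2.a=1
thr0.a=1 thr1.a=2 thr1.b=2 thr2.a=0
thr0.a=1 thr1.a=2 thr1.b=2 thr2.a=1

outcome vector order: (thr0.a,thr1.a,thr1.b,thr2.a)
|SC outcomes| = 9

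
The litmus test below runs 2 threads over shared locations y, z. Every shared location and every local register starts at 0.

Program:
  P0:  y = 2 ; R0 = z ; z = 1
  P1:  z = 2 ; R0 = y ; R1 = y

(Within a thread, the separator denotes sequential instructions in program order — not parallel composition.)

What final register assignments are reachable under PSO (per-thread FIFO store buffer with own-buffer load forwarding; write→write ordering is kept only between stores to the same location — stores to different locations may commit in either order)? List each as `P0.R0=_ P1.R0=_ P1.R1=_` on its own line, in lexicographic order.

P0.R0=0 P1.R0=0 P1.R1=0
P0.R0=0 P1.R0=0 P1.R1=2
P0.R0=0 P1.R0=2 P1.R1=2
P0.R0=2 P1.R0=0 P1.R1=0
P0.R0=2 P1.R0=0 P1.R1=2
P0.R0=2 P1.R0=2 P1.R1=2

outcome vector order: (P0.R0,P1.R0,P1.R1)
|PSO outcomes| = 6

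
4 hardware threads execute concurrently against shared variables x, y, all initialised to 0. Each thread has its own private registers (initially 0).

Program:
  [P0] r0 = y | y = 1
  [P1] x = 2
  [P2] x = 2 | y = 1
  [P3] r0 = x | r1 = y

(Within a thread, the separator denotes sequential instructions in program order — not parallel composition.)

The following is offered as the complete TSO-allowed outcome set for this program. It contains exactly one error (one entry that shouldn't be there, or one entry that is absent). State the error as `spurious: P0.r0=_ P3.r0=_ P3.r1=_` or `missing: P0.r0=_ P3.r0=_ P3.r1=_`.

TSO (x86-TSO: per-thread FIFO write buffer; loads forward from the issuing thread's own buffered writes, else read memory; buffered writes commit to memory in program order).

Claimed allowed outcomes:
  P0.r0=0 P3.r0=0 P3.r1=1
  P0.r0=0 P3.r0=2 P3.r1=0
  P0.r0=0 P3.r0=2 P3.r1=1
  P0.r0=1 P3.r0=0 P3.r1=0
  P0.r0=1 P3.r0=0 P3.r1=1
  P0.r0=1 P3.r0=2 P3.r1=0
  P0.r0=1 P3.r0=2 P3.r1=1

outcome vector order: (P0.r0,P3.r0,P3.r1)
[TSO] allowed = {(0,0,0), (0,0,1), (0,2,0), (0,2,1), (1,0,0), (1,0,1), (1,2,0), (1,2,1)}
TSO∖claimed = {(0,0,0)}

missing: P0.r0=0 P3.r0=0 P3.r1=0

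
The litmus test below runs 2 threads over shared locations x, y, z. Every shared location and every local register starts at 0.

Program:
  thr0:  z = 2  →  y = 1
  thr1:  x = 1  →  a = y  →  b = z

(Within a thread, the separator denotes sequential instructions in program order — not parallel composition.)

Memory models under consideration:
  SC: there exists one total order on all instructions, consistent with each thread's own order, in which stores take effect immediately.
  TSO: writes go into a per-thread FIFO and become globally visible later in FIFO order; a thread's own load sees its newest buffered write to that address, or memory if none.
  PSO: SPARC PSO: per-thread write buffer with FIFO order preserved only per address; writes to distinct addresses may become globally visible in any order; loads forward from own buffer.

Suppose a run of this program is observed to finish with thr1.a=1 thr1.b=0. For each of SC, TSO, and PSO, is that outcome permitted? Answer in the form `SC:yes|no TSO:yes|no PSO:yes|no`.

SC:no TSO:no PSO:yes

outcome vector order: (thr1.a,thr1.b)
[SC] allowed = {0/0 0/2 1/2}
[TSO] allowed = {0/0 0/2 1/2}
[PSO] allowed = {0/0 0/2 1/0 1/2}
target 1/0 ∈ {PSO}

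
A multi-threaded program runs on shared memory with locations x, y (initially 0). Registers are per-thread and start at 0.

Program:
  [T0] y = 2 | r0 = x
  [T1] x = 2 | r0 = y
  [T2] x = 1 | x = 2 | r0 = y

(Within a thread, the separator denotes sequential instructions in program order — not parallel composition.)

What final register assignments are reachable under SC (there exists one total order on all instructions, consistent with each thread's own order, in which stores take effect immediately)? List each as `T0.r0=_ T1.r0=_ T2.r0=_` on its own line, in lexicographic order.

T0.r0=0 T1.r0=2 T2.r0=2
T0.r0=1 T1.r0=0 T2.r0=2
T0.r0=1 T1.r0=2 T2.r0=2
T0.r0=2 T1.r0=0 T2.r0=0
T0.r0=2 T1.r0=0 T2.r0=2
T0.r0=2 T1.r0=2 T2.r0=0
T0.r0=2 T1.r0=2 T2.r0=2

outcome vector order: (T0.r0,T1.r0,T2.r0)
|SC outcomes| = 7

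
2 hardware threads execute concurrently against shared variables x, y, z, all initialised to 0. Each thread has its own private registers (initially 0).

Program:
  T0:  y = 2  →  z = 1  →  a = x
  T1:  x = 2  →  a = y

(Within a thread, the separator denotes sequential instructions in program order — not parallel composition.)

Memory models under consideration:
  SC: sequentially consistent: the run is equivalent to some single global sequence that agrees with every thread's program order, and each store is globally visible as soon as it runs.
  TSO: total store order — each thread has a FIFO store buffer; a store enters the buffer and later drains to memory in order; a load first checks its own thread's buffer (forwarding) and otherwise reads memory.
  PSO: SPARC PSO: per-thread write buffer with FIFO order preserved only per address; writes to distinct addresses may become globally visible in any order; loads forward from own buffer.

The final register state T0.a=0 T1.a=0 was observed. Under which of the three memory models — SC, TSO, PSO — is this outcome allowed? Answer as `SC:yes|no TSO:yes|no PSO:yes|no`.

outcome vector order: (T0.a,T1.a)
SC: 3 outcomes — {0/2; 2/0; 2/2}
TSO: 4 outcomes — {0/0; 0/2; 2/0; 2/2}
PSO: 4 outcomes — {0/0; 0/2; 2/0; 2/2}
target 0/0 ∈ {TSO,PSO}

SC:no TSO:yes PSO:yes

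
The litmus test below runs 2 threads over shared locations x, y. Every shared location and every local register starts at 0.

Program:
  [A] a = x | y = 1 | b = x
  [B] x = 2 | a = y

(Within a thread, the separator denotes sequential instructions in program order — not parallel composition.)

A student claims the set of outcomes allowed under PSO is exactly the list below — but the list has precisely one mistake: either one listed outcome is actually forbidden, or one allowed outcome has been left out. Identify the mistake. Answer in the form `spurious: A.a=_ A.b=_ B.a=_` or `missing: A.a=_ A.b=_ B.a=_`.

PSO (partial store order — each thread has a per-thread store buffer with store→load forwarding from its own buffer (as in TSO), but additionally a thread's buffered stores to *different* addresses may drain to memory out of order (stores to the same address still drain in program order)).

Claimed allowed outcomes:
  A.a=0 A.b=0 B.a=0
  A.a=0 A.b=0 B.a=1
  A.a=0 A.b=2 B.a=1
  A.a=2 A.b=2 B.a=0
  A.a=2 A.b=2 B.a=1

outcome vector order: (A.a,A.b,B.a)
under PSO → 000 001 020 021 220 221
PSO∖claimed = {020}

missing: A.a=0 A.b=2 B.a=0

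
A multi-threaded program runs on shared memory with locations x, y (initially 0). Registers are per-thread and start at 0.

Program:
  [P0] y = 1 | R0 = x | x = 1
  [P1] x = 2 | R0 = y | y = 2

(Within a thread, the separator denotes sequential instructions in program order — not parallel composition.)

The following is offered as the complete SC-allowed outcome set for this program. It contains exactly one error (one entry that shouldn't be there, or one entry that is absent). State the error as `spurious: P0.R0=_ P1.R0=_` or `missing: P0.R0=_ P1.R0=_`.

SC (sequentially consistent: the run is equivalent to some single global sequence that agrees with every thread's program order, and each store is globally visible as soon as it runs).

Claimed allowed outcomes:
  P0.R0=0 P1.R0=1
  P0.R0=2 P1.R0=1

missing: P0.R0=2 P1.R0=0

outcome vector order: (P0.R0,P1.R0)
SC: 3 outcomes — {01, 20, 21}
SC∖claimed = {20}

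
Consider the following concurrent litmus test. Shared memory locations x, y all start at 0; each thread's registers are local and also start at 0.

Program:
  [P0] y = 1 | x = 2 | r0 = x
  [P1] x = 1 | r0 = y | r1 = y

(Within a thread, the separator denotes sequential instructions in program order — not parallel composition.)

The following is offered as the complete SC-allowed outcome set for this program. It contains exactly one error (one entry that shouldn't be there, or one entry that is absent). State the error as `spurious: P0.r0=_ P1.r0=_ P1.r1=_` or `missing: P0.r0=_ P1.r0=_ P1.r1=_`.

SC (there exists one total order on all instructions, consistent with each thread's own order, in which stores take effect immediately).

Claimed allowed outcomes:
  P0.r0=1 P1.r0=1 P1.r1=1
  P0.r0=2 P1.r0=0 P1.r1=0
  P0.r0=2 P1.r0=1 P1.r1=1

missing: P0.r0=2 P1.r0=0 P1.r1=1

outcome vector order: (P0.r0,P1.r0,P1.r1)
[SC] allowed = {<1 1 1>, <2 0 0>, <2 0 1>, <2 1 1>}
SC∖claimed = {<2 0 1>}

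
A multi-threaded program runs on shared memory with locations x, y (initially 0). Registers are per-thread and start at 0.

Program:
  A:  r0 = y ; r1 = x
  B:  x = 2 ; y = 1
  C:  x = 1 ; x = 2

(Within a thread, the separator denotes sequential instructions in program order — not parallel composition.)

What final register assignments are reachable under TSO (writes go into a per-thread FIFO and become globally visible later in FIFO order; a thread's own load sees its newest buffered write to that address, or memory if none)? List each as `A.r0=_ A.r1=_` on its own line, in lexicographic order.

outcome vector order: (A.r0,A.r1)
|TSO outcomes| = 5

A.r0=0 A.r1=0
A.r0=0 A.r1=1
A.r0=0 A.r1=2
A.r0=1 A.r1=1
A.r0=1 A.r1=2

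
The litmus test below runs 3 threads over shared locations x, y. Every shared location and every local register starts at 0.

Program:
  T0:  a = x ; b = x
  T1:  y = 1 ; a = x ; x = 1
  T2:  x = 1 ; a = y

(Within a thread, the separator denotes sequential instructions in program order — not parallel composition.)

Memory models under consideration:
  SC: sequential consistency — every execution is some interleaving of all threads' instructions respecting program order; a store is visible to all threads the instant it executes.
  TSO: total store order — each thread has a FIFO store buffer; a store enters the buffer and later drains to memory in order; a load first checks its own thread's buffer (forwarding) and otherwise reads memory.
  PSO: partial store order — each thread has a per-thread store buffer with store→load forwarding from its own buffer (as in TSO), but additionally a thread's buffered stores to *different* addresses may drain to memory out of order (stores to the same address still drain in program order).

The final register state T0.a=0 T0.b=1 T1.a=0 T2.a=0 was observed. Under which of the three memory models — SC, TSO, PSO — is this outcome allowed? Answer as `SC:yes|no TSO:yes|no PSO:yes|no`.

SC:no TSO:yes PSO:yes

outcome vector order: (T0.a,T0.b,T1.a,T2.a)
under SC → 0001; 0010; 0011; 0101; 0110; 0111; 1101; 1110; 1111
under TSO → 0000; 0001; 0010; 0011; 0100; 0101; 0110; 0111; 1100; 1101; 1110; 1111
under PSO → 0000; 0001; 0010; 0011; 0100; 0101; 0110; 0111; 1100; 1101; 1110; 1111
target 0100 ∈ {TSO,PSO}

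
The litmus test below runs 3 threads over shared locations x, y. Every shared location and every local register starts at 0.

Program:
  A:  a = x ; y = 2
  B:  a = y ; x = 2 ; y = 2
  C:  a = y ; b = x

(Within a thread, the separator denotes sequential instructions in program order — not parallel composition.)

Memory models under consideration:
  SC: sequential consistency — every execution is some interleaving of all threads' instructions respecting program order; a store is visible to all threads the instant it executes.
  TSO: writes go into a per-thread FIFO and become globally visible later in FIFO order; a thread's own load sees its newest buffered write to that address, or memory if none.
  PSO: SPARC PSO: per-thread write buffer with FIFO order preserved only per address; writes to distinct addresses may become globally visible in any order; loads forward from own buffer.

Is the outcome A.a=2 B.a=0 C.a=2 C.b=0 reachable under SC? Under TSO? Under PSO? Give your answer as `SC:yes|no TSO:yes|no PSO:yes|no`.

outcome vector order: (A.a,B.a,C.a,C.b)
under SC → <0 0 0 0>; <0 0 0 2>; <0 0 2 0>; <0 0 2 2>; <0 2 0 0>; <0 2 0 2>; <0 2 2 0>; <0 2 2 2>; <2 0 0 0>; <2 0 0 2>; <2 0 2 2>
under TSO → <0 0 0 0>; <0 0 0 2>; <0 0 2 0>; <0 0 2 2>; <0 2 0 0>; <0 2 0 2>; <0 2 2 0>; <0 2 2 2>; <2 0 0 0>; <2 0 0 2>; <2 0 2 2>
under PSO → <0 0 0 0>; <0 0 0 2>; <0 0 2 0>; <0 0 2 2>; <0 2 0 0>; <0 2 0 2>; <0 2 2 0>; <0 2 2 2>; <2 0 0 0>; <2 0 0 2>; <2 0 2 0>; <2 0 2 2>
target <2 0 2 0> ∈ {PSO}

SC:no TSO:no PSO:yes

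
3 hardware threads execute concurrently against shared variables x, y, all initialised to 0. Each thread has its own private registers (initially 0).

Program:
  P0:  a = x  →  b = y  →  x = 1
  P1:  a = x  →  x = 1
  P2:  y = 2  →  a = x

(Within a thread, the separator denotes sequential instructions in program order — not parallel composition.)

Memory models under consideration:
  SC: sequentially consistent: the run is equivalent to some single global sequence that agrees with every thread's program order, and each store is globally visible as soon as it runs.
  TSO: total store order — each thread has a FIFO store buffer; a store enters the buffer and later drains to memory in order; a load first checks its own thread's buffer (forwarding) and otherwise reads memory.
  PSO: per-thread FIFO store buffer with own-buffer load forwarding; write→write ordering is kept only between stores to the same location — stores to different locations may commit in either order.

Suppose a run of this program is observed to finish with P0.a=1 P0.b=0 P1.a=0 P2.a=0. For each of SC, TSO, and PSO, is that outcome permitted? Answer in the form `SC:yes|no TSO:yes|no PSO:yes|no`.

outcome vector order: (P0.a,P0.b,P1.a,P2.a)
[SC] allowed = {0/0/0/0 0/0/0/1 0/0/1/0 0/0/1/1 0/2/0/0 0/2/0/1 0/2/1/0 0/2/1/1 1/0/0/1 1/2/0/0 1/2/0/1}
[TSO] allowed = {0/0/0/0 0/0/0/1 0/0/1/0 0/0/1/1 0/2/0/0 0/2/0/1 0/2/1/0 0/2/1/1 1/0/0/0 1/0/0/1 1/2/0/0 1/2/0/1}
[PSO] allowed = {0/0/0/0 0/0/0/1 0/0/1/0 0/0/1/1 0/2/0/0 0/2/0/1 0/2/1/0 0/2/1/1 1/0/0/0 1/0/0/1 1/2/0/0 1/2/0/1}
target 1/0/0/0 ∈ {TSO,PSO}

SC:no TSO:yes PSO:yes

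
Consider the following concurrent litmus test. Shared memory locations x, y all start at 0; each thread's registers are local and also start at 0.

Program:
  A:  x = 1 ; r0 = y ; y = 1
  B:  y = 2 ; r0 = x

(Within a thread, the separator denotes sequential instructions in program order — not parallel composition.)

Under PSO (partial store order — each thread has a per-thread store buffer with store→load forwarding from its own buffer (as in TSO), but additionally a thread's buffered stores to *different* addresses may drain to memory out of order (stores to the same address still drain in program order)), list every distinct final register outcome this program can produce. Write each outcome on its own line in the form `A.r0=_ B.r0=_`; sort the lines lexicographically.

A.r0=0 B.r0=0
A.r0=0 B.r0=1
A.r0=2 B.r0=0
A.r0=2 B.r0=1

outcome vector order: (A.r0,B.r0)
|PSO outcomes| = 4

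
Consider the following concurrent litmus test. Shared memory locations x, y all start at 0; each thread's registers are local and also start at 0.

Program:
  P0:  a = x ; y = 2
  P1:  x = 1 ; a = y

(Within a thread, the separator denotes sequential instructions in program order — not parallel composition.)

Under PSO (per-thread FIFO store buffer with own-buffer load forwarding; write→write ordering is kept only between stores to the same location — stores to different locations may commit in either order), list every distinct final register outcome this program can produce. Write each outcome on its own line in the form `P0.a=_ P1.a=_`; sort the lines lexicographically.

outcome vector order: (P0.a,P1.a)
|PSO outcomes| = 4

P0.a=0 P1.a=0
P0.a=0 P1.a=2
P0.a=1 P1.a=0
P0.a=1 P1.a=2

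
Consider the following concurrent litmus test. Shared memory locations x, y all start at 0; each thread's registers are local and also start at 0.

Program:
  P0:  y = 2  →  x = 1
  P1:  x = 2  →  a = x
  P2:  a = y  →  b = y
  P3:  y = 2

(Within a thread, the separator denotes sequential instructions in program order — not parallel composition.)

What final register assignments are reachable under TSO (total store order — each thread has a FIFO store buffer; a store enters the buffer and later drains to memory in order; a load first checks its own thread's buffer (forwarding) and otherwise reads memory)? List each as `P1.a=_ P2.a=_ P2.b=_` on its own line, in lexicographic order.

outcome vector order: (P1.a,P2.a,P2.b)
|TSO outcomes| = 6

P1.a=1 P2.a=0 P2.b=0
P1.a=1 P2.a=0 P2.b=2
P1.a=1 P2.a=2 P2.b=2
P1.a=2 P2.a=0 P2.b=0
P1.a=2 P2.a=0 P2.b=2
P1.a=2 P2.a=2 P2.b=2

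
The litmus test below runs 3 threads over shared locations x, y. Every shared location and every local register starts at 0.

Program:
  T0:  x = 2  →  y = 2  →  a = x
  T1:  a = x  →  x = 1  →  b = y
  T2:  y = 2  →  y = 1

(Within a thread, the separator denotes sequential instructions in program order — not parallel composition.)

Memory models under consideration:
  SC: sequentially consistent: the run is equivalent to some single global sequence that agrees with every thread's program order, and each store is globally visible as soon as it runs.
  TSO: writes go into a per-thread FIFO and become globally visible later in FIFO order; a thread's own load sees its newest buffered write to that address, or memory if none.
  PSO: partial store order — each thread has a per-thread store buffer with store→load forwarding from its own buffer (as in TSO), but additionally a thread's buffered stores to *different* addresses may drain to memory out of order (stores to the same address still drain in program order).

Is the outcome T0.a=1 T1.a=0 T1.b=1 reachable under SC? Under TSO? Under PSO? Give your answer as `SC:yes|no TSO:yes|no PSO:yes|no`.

SC:yes TSO:yes PSO:yes

outcome vector order: (T0.a,T1.a,T1.b)
SC (11): 1/0/0, 1/0/1, 1/0/2, 1/2/0, 1/2/1, 1/2/2, 2/0/0, 2/0/1, 2/0/2, 2/2/1, 2/2/2
TSO (12): 1/0/0, 1/0/1, 1/0/2, 1/2/0, 1/2/1, 1/2/2, 2/0/0, 2/0/1, 2/0/2, 2/2/0, 2/2/1, 2/2/2
PSO (12): 1/0/0, 1/0/1, 1/0/2, 1/2/0, 1/2/1, 1/2/2, 2/0/0, 2/0/1, 2/0/2, 2/2/0, 2/2/1, 2/2/2
target 1/0/1 ∈ {SC,TSO,PSO}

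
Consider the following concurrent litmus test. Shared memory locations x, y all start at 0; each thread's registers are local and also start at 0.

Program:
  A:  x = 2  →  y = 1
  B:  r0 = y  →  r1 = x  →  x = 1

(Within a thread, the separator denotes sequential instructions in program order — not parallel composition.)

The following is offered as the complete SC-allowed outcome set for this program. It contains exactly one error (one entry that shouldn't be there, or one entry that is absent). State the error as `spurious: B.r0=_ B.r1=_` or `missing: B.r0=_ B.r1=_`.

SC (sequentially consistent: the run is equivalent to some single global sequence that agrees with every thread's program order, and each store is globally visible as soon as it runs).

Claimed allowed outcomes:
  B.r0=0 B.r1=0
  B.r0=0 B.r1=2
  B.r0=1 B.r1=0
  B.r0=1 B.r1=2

outcome vector order: (B.r0,B.r1)
under SC → <0 0> <0 2> <1 2>
claimed∖SC = {<1 0>}

spurious: B.r0=1 B.r1=0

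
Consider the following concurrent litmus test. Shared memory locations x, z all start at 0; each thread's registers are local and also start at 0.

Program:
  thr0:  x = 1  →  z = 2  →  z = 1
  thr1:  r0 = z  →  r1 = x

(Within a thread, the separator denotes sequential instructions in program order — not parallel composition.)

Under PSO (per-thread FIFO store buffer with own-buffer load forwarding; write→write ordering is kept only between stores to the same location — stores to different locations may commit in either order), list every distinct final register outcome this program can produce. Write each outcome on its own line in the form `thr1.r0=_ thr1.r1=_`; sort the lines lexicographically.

thr1.r0=0 thr1.r1=0
thr1.r0=0 thr1.r1=1
thr1.r0=1 thr1.r1=0
thr1.r0=1 thr1.r1=1
thr1.r0=2 thr1.r1=0
thr1.r0=2 thr1.r1=1

outcome vector order: (thr1.r0,thr1.r1)
|PSO outcomes| = 6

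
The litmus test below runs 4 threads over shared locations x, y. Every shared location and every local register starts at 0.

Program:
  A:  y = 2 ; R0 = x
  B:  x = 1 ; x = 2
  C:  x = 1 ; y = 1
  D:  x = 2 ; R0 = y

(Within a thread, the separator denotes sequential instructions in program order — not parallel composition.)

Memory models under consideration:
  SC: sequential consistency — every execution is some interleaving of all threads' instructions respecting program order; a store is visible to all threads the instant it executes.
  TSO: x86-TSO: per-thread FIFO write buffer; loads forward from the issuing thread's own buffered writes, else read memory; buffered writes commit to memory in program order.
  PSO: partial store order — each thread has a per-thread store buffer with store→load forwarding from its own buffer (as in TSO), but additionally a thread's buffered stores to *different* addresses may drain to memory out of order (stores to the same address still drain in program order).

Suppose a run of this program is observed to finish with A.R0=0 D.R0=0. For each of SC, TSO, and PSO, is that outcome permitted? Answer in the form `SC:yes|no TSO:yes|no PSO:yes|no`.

SC:no TSO:yes PSO:yes

outcome vector order: (A.R0,D.R0)
SC: 8 outcomes — {(0,1) (0,2) (1,0) (1,1) (1,2) (2,0) (2,1) (2,2)}
TSO: 9 outcomes — {(0,0) (0,1) (0,2) (1,0) (1,1) (1,2) (2,0) (2,1) (2,2)}
PSO: 9 outcomes — {(0,0) (0,1) (0,2) (1,0) (1,1) (1,2) (2,0) (2,1) (2,2)}
target (0,0) ∈ {TSO,PSO}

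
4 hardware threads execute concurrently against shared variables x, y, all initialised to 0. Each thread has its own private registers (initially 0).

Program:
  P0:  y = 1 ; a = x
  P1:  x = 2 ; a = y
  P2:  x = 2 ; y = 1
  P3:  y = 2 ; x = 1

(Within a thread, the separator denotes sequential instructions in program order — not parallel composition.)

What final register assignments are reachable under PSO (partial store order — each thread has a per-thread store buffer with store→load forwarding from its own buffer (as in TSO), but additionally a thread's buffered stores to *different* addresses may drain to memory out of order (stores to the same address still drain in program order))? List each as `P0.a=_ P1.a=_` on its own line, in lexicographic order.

outcome vector order: (P0.a,P1.a)
|PSO outcomes| = 9

P0.a=0 P1.a=0
P0.a=0 P1.a=1
P0.a=0 P1.a=2
P0.a=1 P1.a=0
P0.a=1 P1.a=1
P0.a=1 P1.a=2
P0.a=2 P1.a=0
P0.a=2 P1.a=1
P0.a=2 P1.a=2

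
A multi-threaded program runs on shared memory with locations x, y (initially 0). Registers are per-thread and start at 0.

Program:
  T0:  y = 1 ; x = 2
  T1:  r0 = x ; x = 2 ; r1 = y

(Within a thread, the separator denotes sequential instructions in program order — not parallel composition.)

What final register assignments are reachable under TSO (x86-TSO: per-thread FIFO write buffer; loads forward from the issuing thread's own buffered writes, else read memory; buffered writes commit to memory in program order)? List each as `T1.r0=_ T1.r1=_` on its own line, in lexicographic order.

T1.r0=0 T1.r1=0
T1.r0=0 T1.r1=1
T1.r0=2 T1.r1=1

outcome vector order: (T1.r0,T1.r1)
|TSO outcomes| = 3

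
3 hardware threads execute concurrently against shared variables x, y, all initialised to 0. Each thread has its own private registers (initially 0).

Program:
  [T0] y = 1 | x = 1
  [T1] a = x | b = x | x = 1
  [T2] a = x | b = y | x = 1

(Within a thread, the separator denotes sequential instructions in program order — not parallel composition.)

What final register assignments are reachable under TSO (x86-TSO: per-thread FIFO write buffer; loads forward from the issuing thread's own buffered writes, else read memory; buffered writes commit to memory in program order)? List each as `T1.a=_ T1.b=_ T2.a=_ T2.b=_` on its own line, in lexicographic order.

T1.a=0 T1.b=0 T2.a=0 T2.b=0
T1.a=0 T1.b=0 T2.a=0 T2.b=1
T1.a=0 T1.b=0 T2.a=1 T2.b=0
T1.a=0 T1.b=0 T2.a=1 T2.b=1
T1.a=0 T1.b=1 T2.a=0 T2.b=0
T1.a=0 T1.b=1 T2.a=0 T2.b=1
T1.a=0 T1.b=1 T2.a=1 T2.b=1
T1.a=1 T1.b=1 T2.a=0 T2.b=0
T1.a=1 T1.b=1 T2.a=0 T2.b=1
T1.a=1 T1.b=1 T2.a=1 T2.b=1

outcome vector order: (T1.a,T1.b,T2.a,T2.b)
|TSO outcomes| = 10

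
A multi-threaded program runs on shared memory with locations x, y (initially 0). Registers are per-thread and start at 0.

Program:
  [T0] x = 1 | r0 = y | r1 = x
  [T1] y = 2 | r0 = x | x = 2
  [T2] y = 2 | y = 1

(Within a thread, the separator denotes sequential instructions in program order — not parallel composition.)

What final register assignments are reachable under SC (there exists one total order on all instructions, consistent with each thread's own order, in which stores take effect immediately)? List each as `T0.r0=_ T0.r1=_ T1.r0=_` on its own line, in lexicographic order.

T0.r0=0 T0.r1=1 T1.r0=1
T0.r0=0 T0.r1=2 T1.r0=1
T0.r0=1 T0.r1=1 T1.r0=0
T0.r0=1 T0.r1=1 T1.r0=1
T0.r0=1 T0.r1=2 T1.r0=0
T0.r0=1 T0.r1=2 T1.r0=1
T0.r0=2 T0.r1=1 T1.r0=0
T0.r0=2 T0.r1=1 T1.r0=1
T0.r0=2 T0.r1=2 T1.r0=0
T0.r0=2 T0.r1=2 T1.r0=1

outcome vector order: (T0.r0,T0.r1,T1.r0)
|SC outcomes| = 10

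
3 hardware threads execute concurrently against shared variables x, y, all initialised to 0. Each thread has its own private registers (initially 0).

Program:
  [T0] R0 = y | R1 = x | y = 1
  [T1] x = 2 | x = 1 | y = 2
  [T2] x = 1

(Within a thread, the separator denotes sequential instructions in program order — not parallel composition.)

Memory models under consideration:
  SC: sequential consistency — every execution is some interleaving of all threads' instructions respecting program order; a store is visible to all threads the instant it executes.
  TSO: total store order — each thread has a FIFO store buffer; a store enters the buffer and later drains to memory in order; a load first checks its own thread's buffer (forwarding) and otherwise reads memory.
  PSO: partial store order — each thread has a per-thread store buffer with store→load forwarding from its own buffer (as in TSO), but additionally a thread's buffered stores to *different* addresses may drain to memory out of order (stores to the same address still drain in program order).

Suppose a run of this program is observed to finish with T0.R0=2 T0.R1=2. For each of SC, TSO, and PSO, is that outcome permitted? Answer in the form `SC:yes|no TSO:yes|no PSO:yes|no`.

SC:no TSO:no PSO:yes

outcome vector order: (T0.R0,T0.R1)
[SC] allowed = {00; 01; 02; 21}
[TSO] allowed = {00; 01; 02; 21}
[PSO] allowed = {00; 01; 02; 20; 21; 22}
target 22 ∈ {PSO}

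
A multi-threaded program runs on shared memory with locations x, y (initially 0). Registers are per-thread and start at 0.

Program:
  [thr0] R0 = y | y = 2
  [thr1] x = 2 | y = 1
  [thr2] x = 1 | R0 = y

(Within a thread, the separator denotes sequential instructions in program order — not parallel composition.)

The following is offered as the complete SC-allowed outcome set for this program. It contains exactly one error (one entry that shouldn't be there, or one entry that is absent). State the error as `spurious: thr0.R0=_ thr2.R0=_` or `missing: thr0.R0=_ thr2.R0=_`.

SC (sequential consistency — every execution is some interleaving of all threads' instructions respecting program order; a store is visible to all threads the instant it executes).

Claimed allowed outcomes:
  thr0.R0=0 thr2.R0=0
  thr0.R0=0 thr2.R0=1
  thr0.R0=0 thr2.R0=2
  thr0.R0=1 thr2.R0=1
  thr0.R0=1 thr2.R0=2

outcome vector order: (thr0.R0,thr2.R0)
SC: 6 outcomes — {(0,0) (0,1) (0,2) (1,0) (1,1) (1,2)}
SC∖claimed = {(1,0)}

missing: thr0.R0=1 thr2.R0=0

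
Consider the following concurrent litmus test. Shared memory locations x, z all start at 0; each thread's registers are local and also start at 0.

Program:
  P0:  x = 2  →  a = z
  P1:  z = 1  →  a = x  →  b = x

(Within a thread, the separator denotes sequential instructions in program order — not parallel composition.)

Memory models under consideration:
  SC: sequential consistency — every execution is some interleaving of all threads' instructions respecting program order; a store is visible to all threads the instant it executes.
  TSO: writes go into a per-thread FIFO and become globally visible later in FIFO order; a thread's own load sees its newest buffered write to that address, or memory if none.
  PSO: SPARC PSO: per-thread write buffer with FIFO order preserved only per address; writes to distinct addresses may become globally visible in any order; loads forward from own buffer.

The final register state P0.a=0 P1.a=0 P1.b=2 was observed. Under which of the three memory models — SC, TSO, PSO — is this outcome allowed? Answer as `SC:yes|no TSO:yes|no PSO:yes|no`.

SC:no TSO:yes PSO:yes

outcome vector order: (P0.a,P1.a,P1.b)
SC (4): 022; 100; 102; 122
TSO (6): 000; 002; 022; 100; 102; 122
PSO (6): 000; 002; 022; 100; 102; 122
target 002 ∈ {TSO,PSO}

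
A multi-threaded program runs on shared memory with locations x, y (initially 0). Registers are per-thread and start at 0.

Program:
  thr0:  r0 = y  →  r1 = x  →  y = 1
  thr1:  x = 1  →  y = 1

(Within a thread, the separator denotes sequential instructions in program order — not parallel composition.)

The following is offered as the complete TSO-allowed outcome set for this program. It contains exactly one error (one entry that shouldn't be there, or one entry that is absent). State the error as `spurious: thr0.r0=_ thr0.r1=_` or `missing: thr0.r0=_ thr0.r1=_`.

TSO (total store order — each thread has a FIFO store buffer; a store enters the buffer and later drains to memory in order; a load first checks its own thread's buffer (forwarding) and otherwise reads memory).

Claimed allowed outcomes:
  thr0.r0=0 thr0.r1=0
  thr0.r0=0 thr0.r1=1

missing: thr0.r0=1 thr0.r1=1

outcome vector order: (thr0.r0,thr0.r1)
TSO (3): <0 0> <0 1> <1 1>
TSO∖claimed = {<1 1>}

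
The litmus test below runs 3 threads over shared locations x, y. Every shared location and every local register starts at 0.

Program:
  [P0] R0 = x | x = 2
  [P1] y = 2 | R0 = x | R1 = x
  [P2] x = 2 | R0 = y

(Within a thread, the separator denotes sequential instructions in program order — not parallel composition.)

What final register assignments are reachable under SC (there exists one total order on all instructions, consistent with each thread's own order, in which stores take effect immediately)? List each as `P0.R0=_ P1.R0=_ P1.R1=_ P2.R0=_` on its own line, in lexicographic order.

outcome vector order: (P0.R0,P1.R0,P1.R1,P2.R0)
|SC outcomes| = 8

P0.R0=0 P1.R0=0 P1.R1=0 P2.R0=2
P0.R0=0 P1.R0=0 P1.R1=2 P2.R0=2
P0.R0=0 P1.R0=2 P1.R1=2 P2.R0=0
P0.R0=0 P1.R0=2 P1.R1=2 P2.R0=2
P0.R0=2 P1.R0=0 P1.R1=0 P2.R0=2
P0.R0=2 P1.R0=0 P1.R1=2 P2.R0=2
P0.R0=2 P1.R0=2 P1.R1=2 P2.R0=0
P0.R0=2 P1.R0=2 P1.R1=2 P2.R0=2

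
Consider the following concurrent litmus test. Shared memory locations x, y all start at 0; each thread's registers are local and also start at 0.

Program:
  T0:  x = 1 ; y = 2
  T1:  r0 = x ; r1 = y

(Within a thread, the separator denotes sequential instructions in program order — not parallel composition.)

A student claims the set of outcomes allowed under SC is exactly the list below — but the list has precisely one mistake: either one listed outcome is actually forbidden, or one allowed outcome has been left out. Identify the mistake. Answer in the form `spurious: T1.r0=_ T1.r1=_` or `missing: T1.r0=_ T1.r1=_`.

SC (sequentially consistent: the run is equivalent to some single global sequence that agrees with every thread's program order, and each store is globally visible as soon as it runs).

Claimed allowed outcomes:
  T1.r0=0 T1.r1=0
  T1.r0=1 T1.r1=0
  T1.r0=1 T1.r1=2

outcome vector order: (T1.r0,T1.r1)
SC (4): (0,0); (0,2); (1,0); (1,2)
SC∖claimed = {(0,2)}

missing: T1.r0=0 T1.r1=2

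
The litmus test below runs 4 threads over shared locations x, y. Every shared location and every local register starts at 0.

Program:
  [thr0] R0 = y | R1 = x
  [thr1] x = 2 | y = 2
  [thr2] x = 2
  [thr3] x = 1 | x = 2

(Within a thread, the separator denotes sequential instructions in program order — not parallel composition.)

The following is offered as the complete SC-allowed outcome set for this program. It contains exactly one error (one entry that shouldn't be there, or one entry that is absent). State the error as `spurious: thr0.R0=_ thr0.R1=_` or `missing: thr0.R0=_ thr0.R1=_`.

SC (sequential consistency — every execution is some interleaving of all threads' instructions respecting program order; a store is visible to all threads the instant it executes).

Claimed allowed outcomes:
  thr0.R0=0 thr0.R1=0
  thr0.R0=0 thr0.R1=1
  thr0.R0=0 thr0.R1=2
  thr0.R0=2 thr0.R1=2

missing: thr0.R0=2 thr0.R1=1

outcome vector order: (thr0.R0,thr0.R1)
under SC → (0,0) (0,1) (0,2) (2,1) (2,2)
SC∖claimed = {(2,1)}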